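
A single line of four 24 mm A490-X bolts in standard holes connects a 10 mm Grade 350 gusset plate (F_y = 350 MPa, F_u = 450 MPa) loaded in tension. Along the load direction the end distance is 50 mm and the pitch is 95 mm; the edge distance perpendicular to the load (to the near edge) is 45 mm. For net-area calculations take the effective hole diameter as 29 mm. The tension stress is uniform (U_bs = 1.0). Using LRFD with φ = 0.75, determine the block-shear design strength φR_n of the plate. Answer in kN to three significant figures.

Shear plane L_v = 50 + 3·95 = 335 mm; A_gv = 335 × 10 = 3350 mm².
A_nv = (335 − 3.5·29) × 10 = 2335 mm².
A_nt = (45 − 0.5·29) × 10 = 305 mm².
0.6 F_u A_nv = 630.5 kN; 0.6 F_y A_gv = 703.5 kN → shear rupture governs the shear term.
R_n = 630.5 + 1.0 × 450 × 305 / 1000 = 767.7 kN.
Design strength φR_n = 0.75 × 767.7 = 576 kN.

576 kN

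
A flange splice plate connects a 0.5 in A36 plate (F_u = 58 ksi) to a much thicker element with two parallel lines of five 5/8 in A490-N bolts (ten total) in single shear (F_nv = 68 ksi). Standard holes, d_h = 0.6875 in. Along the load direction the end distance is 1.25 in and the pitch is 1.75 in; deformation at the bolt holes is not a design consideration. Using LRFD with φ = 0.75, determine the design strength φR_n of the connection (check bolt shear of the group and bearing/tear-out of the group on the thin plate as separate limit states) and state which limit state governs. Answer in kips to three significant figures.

156 kips (bolt shear governs)

Bolt shear: A_b = π·0.625²/4 = 0.3068 in²; R_n = 68 × 0.3068 × 10 × 1 = 208.6 kips → 0.75 × 208.6 = 156 kips.
Bearing (1.5 l_c t F_u ≤ 3.0 d t F_u): upper limit = 3.0·0.625·0.5·58 = 54.38 kips.
  Edge l_c = 1.25 − 0.6875/2 = 0.9062 → r_n = 39.42 kips; interior l_c = 1.75 − 0.6875 = 1.062 → r_n = 46.22 kips.
  R_n,bearing = 2·39.42 + 8·46.22 = 448.6 kips → 0.75 × 448.6 = 336 kips.
Bolt shear governs: 156 kips.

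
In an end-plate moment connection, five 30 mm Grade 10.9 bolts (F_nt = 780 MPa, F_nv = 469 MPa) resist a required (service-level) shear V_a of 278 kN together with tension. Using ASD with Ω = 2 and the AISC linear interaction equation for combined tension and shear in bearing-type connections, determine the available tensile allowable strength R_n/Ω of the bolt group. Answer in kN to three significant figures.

A_b = π·30²/4 = 706.9 mm²; f_rv = 278 × 1000 / (5 × 706.9) = 78.66 MPa.
F'_nt = 1.3 F_nt − (Ω F_nt / F_nv) f_rv = 1.3·780 − (2·780/469)·78.66 = 752.4 MPa, capped at F_nt → F'_nt = 752.4 MPa.
R_n = F'_nt · A_b · n = 752.4 × 706.9 × 5 / 1000 = 2659 kN.
Allowable strength R_n/Ω = 2659 / 2 = 1330 kN.

1330 kN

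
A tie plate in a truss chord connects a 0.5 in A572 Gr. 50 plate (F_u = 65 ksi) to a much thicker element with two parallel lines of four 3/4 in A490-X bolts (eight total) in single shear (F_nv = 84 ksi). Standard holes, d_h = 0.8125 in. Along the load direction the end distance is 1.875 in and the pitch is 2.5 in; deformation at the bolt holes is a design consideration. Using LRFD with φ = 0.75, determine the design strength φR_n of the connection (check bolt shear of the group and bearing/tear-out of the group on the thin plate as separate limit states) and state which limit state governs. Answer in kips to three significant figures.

Bolt shear: A_b = π·0.75²/4 = 0.4418 in²; R_n = 84 × 0.4418 × 8 × 1 = 296.9 kips → 0.75 × 296.9 = 223 kips.
Bearing (1.2 l_c t F_u ≤ 2.4 d t F_u): upper limit = 2.4·0.75·0.5·65 = 58.5 kips.
  Edge l_c = 1.875 − 0.8125/2 = 1.469 → r_n = 57.28 kips; interior l_c = 2.5 − 0.8125 = 1.688 → r_n = 58.5 kips.
  R_n,bearing = 2·57.28 + 6·58.5 = 465.6 kips → 0.75 × 465.6 = 349 kips.
Bolt shear governs: 223 kips.

223 kips (bolt shear governs)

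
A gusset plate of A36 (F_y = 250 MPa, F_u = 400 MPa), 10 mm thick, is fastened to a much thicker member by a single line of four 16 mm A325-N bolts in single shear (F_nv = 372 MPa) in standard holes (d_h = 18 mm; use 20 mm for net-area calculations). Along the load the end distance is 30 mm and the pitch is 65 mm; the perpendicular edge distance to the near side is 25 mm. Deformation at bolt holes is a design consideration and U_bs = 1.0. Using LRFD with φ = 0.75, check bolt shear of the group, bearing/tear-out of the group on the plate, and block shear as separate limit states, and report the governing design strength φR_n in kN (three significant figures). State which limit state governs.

224 kN (bolt shear governs)

Bolt shear: A_b = π·16²/4 = 201.1 mm²; R_n = 372 × 201.1 × 4 × 1 / 1000 = 299.2 kN → 0.75 × 299.2 = 224 kN.
Bearing: edge l_c = 21, r_n = 100.8 kN; interior l_c = 47, r_n = 153.6 kN; R_n = 100.8 + 3·153.6 = 561.6 kN → 421 kN.
Block shear: A_gv = 2250, A_nv = 1550, A_nt = 150 mm²; R_n = min(0.6F_uA_nv, 0.6F_yA_gv) + U_bs·F_u·A_nt = 397.5 kN → 298 kN.
Bolt shear governs: 224 kN.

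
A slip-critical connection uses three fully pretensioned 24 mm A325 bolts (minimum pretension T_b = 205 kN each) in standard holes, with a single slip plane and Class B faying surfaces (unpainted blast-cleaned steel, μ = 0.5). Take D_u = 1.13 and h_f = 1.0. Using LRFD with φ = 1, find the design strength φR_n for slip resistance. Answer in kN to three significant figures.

347 kN

R_n = μ · D_u · h_f · T_b · n_s · n_b = 0.5 × 1.13 × 1.0 × 205 × 1 × 3 = 347.5 kN.
Design strength φR_n = 1 × 347.5 = 347 kN.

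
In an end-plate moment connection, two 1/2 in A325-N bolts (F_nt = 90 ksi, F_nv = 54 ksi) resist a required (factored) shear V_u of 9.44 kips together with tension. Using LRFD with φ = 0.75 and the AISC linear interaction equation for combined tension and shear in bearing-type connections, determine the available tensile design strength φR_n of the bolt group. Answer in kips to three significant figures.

18.7 kips

A_b = π·0.5²/4 = 0.1963 in²; f_rv = 9.44 / (2 × 0.1963) = 24.04 ksi.
F'_nt = 1.3 F_nt − (F_nt / φF_nv) f_rv = 1.3·90 − (90/(0.75·54))·24.04 = 63.58 ksi, capped at F_nt → F'_nt = 63.58 ksi.
R_n = F'_nt · A_b · n = 63.58 × 0.1963 × 2 = 24.97 kips.
Design strength φR_n = 0.75 × 24.97 = 18.7 kips.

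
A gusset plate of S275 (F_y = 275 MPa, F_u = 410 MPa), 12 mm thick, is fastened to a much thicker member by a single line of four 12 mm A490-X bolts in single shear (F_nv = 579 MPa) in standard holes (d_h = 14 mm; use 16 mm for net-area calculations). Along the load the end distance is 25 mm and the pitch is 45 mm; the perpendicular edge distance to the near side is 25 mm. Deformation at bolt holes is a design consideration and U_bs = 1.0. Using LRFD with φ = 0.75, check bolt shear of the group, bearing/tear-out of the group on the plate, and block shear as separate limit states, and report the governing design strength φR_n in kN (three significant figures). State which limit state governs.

Bolt shear: A_b = π·12²/4 = 113.1 mm²; R_n = 579 × 113.1 × 4 × 1 / 1000 = 261.9 kN → 0.75 × 261.9 = 196 kN.
Bearing: edge l_c = 18, r_n = 106.3 kN; interior l_c = 31, r_n = 141.7 kN; R_n = 106.3 + 3·141.7 = 531.4 kN → 399 kN.
Block shear: A_gv = 1920, A_nv = 1248, A_nt = 204 mm²; R_n = min(0.6F_uA_nv, 0.6F_yA_gv) + U_bs·F_u·A_nt = 390.6 kN → 293 kN.
Bolt shear governs: 196 kN.

196 kN (bolt shear governs)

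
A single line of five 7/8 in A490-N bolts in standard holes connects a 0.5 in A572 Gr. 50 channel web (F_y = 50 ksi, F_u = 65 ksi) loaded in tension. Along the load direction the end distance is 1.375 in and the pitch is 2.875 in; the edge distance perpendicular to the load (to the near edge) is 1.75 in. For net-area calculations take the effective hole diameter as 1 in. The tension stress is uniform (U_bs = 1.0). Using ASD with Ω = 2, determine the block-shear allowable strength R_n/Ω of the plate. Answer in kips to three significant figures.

102 kips

Shear plane L_v = 1.375 + 4·2.875 = 12.88 in; A_gv = 12.88 × 0.5 = 6.438 in².
A_nv = (12.88 − 4.5·1) × 0.5 = 4.188 in².
A_nt = (1.75 − 0.5·1) × 0.5 = 0.625 in².
0.6 F_u A_nv = 163.3 kips; 0.6 F_y A_gv = 193.1 kips → shear rupture governs the shear term.
R_n = 163.3 + 1.0 × 65 × 0.625 = 203.9 kips.
Allowable strength R_n/Ω = 203.9 / 2 = 102 kips.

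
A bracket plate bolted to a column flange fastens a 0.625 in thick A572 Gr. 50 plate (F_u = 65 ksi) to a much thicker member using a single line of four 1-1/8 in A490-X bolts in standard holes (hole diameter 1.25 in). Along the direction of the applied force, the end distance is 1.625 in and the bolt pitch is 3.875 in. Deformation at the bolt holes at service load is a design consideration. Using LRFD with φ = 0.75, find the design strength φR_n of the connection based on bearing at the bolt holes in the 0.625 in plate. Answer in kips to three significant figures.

Per bolt r_n = 1.2 l_c t F_u ≤ 2.4 d t F_u; upper limit = 2.4 × 1.125 × 0.625 × 65 = 109.7 kips.
Edge bolt: l_c = 1.625 − 1.25/2 = 1 in → 1.2 × 1 × 0.625 × 65 = 48.75 → r_n = 48.75 kips.
Interior bolts: l_c = 3.875 − 1.25 = 2.625 in → 1.2 × 2.625 × 0.625 × 65 = 128 → r_n = 109.7 kips.
R_n = 1 × 48.75 + 3 × 109.7 = 377.8 kips.
Design strength φR_n = 0.75 × 377.8 = 283 kips.

283 kips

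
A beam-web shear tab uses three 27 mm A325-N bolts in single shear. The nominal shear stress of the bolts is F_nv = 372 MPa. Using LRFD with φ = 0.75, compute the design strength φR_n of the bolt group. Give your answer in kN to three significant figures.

479 kN

A_b = π × 27² / 4 = 572.6 mm².
R_n = F_nv · A_b · n · n_s = 372 × 572.6 × 3 × 1 / 1000 = 639 kN.
Design strength φR_n = 0.75 × 639 = 479 kN.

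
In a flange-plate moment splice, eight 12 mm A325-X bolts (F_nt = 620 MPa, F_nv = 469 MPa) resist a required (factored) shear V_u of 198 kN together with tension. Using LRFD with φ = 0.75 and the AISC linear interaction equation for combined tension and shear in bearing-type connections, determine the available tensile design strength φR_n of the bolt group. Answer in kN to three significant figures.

A_b = π·12²/4 = 113.1 mm²; f_rv = 198 × 1000 / (8 × 113.1) = 218.8 MPa.
F'_nt = 1.3 F_nt − (F_nt / φF_nv) f_rv = 1.3·620 − (620/(0.75·469))·218.8 = 420.3 MPa, capped at F_nt → F'_nt = 420.3 MPa.
R_n = F'_nt · A_b · n = 420.3 × 113.1 × 8 / 1000 = 380.3 kN.
Design strength φR_n = 0.75 × 380.3 = 285 kN.

285 kN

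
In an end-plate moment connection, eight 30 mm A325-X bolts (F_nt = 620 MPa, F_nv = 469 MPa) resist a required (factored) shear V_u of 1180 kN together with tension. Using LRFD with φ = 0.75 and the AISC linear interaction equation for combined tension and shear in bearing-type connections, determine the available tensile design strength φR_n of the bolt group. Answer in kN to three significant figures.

1860 kN

A_b = π·30²/4 = 706.9 mm²; f_rv = 1180 × 1000 / (8 × 706.9) = 208.7 MPa.
F'_nt = 1.3 F_nt − (F_nt / φF_nv) f_rv = 1.3·620 − (620/(0.75·469))·208.7 = 438.2 MPa, capped at F_nt → F'_nt = 438.2 MPa.
R_n = F'_nt · A_b · n = 438.2 × 706.9 × 8 / 1000 = 2478 kN.
Design strength φR_n = 0.75 × 2478 = 1860 kN.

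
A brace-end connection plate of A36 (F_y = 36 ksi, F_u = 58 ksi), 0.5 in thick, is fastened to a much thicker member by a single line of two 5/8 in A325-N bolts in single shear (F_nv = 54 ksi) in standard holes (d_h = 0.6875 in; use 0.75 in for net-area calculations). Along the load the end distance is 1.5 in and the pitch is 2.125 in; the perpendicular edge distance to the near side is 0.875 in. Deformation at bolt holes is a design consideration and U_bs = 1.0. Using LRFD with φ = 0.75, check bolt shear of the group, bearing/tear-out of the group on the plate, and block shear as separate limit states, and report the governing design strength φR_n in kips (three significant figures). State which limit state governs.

24.9 kips (bolt shear governs)

Bolt shear: A_b = π·0.625²/4 = 0.3068 in²; R_n = 54 × 0.3068 × 2 × 1 = 33.13 kips → 0.75 × 33.13 = 24.9 kips.
Bearing: edge l_c = 1.156, r_n = 40.24 kips; interior l_c = 1.438, r_n = 43.5 kips; R_n = 40.24 + 1·43.5 = 83.74 kips → 62.8 kips.
Block shear: A_gv = 1.812, A_nv = 1.25, A_nt = 0.25 in²; R_n = min(0.6F_uA_nv, 0.6F_yA_gv) + U_bs·F_u·A_nt = 53.65 kips → 40.2 kips.
Bolt shear governs: 24.9 kips.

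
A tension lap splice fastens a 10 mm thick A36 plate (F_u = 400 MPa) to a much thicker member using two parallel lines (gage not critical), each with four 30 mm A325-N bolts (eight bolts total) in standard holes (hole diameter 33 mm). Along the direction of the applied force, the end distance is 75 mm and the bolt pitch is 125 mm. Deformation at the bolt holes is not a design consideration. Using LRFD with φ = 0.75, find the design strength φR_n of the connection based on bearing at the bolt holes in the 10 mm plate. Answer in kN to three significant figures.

Per bolt r_n = 1.5 l_c t F_u ≤ 3.0 d t F_u; upper limit = 3.0 × 30 × 10 × 400 / 1000 = 360 kN.
Edge bolt: l_c = 75 − 33/2 = 58.5 mm → 1.5 × 58.5 × 10 × 400 / 1000 = 351 → r_n = 351 kN.
Interior bolts: l_c = 125 − 33 = 92 mm → 1.5 × 92 × 10 × 400 / 1000 = 552 → r_n = 360 kN.
R_n = 2 × 351 + 6 × 360 = 2862 kN.
Design strength φR_n = 0.75 × 2862 = 2150 kN.

2150 kN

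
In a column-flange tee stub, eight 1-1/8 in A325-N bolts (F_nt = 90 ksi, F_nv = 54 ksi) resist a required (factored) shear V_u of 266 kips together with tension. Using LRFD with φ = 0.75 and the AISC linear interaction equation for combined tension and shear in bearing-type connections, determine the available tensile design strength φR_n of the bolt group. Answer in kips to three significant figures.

A_b = π·1.125²/4 = 0.994 in²; f_rv = 266 / (8 × 0.994) = 33.45 ksi.
F'_nt = 1.3 F_nt − (F_nt / φF_nv) f_rv = 1.3·90 − (90/(0.75·54))·33.45 = 42.67 ksi, capped at F_nt → F'_nt = 42.67 ksi.
R_n = F'_nt · A_b · n = 42.67 × 0.994 × 8 = 339.3 kips.
Design strength φR_n = 0.75 × 339.3 = 254 kips.

254 kips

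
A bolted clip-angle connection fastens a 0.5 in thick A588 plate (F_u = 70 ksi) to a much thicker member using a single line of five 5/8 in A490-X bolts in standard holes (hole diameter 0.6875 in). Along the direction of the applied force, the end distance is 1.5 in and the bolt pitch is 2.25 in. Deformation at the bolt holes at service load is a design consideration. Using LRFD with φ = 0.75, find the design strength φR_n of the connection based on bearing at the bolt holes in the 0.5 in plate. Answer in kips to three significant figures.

194 kips

Per bolt r_n = 1.2 l_c t F_u ≤ 2.4 d t F_u; upper limit = 2.4 × 0.625 × 0.5 × 70 = 52.5 kips.
Edge bolt: l_c = 1.5 − 0.6875/2 = 1.156 in → 1.2 × 1.156 × 0.5 × 70 = 48.56 → r_n = 48.56 kips.
Interior bolts: l_c = 2.25 − 0.6875 = 1.562 in → 1.2 × 1.562 × 0.5 × 70 = 65.62 → r_n = 52.5 kips.
R_n = 1 × 48.56 + 4 × 52.5 = 258.6 kips.
Design strength φR_n = 0.75 × 258.6 = 194 kips.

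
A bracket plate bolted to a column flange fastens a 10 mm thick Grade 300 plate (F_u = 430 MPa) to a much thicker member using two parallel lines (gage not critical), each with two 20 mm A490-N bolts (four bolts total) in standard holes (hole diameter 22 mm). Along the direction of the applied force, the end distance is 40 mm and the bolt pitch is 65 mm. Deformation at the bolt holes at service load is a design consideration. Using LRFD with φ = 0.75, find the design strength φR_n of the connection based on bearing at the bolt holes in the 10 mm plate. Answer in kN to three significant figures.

534 kN

Per bolt r_n = 1.2 l_c t F_u ≤ 2.4 d t F_u; upper limit = 2.4 × 20 × 10 × 430 / 1000 = 206.4 kN.
Edge bolt: l_c = 40 − 22/2 = 29 mm → 1.2 × 29 × 10 × 430 / 1000 = 149.6 → r_n = 149.6 kN.
Interior bolts: l_c = 65 − 22 = 43 mm → 1.2 × 43 × 10 × 430 / 1000 = 221.9 → r_n = 206.4 kN.
R_n = 2 × 149.6 + 2 × 206.4 = 712.1 kN.
Design strength φR_n = 0.75 × 712.1 = 534 kN.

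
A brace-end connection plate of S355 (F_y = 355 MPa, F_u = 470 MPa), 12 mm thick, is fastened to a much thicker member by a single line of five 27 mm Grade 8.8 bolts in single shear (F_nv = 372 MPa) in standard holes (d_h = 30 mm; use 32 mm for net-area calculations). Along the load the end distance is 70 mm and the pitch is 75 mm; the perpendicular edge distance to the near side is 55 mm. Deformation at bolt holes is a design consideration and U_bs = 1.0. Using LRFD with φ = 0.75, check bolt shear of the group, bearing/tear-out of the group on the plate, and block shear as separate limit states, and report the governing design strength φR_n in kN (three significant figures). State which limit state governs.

Bolt shear: A_b = π·27²/4 = 572.6 mm²; R_n = 372 × 572.6 × 5 × 1 / 1000 = 1065 kN → 0.75 × 1065 = 799 kN.
Bearing: edge l_c = 55, r_n = 365.5 kN; interior l_c = 45, r_n = 304.6 kN; R_n = 365.5 + 4·304.6 = 1584 kN → 1190 kN.
Block shear: A_gv = 4440, A_nv = 2712, A_nt = 468 mm²; R_n = min(0.6F_uA_nv, 0.6F_yA_gv) + U_bs·F_u·A_nt = 984.7 kN → 739 kN.
Block shear governs: 739 kN.

739 kN (block shear governs)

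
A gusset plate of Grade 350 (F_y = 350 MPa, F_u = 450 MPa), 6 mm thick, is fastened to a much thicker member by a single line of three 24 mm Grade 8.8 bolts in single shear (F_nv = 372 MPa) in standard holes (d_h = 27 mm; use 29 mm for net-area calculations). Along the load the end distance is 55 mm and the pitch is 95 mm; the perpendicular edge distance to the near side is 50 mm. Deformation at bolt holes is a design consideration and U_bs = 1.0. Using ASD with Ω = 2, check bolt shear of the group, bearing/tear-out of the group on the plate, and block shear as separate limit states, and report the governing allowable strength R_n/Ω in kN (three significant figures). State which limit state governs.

Bolt shear: A_b = π·24²/4 = 452.4 mm²; R_n = 372 × 452.4 × 3 × 1 / 1000 = 504.9 kN → 504.9 / 2 = 252 kN.
Bearing: edge l_c = 41.5, r_n = 134.5 kN; interior l_c = 68, r_n = 155.5 kN; R_n = 134.5 + 2·155.5 = 445.5 kN → 223 kN.
Block shear: A_gv = 1470, A_nv = 1035, A_nt = 213 mm²; R_n = min(0.6F_uA_nv, 0.6F_yA_gv) + U_bs·F_u·A_nt = 375.3 kN → 188 kN.
Block shear governs: 188 kN.

188 kN (block shear governs)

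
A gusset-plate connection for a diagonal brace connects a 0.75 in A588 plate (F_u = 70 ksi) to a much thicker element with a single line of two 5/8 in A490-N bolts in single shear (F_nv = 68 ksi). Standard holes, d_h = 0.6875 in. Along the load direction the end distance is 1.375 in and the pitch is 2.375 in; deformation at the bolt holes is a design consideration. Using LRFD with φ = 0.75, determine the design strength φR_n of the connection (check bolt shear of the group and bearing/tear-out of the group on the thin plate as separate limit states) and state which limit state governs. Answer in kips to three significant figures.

Bolt shear: A_b = π·0.625²/4 = 0.3068 in²; R_n = 68 × 0.3068 × 2 × 1 = 41.72 kips → 0.75 × 41.72 = 31.3 kips.
Bearing (1.2 l_c t F_u ≤ 2.4 d t F_u): upper limit = 2.4·0.625·0.75·70 = 78.75 kips.
  Edge l_c = 1.375 − 0.6875/2 = 1.031 → r_n = 64.97 kips; interior l_c = 2.375 − 0.6875 = 1.688 → r_n = 78.75 kips.
  R_n,bearing = 1·64.97 + 1·78.75 = 143.7 kips → 0.75 × 143.7 = 108 kips.
Bolt shear governs: 31.3 kips.

31.3 kips (bolt shear governs)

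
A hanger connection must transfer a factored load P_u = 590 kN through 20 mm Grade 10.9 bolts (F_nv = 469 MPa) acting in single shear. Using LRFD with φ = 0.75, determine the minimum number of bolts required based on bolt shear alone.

6 bolts

A_b = π·20²/4 = 314.2 mm².
Per-bolt design strength φR_n = 0.75 × 469 × 314.2 × 1 / 1000 = 110.5 kN.
n ≥ 590 / 110.5 = 5.339 → use 6 bolts.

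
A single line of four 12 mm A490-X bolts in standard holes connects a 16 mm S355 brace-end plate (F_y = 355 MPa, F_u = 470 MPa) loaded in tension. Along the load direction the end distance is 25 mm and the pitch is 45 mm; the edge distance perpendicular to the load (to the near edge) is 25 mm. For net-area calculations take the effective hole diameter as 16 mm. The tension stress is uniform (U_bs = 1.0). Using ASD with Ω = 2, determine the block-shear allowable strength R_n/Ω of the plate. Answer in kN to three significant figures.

299 kN

Shear plane L_v = 25 + 3·45 = 160 mm; A_gv = 160 × 16 = 2560 mm².
A_nv = (160 − 3.5·16) × 16 = 1664 mm².
A_nt = (25 − 0.5·16) × 16 = 272 mm².
0.6 F_u A_nv = 469.2 kN; 0.6 F_y A_gv = 545.3 kN → shear rupture governs the shear term.
R_n = 469.2 + 1.0 × 470 × 272 / 1000 = 597.1 kN.
Allowable strength R_n/Ω = 597.1 / 2 = 299 kN.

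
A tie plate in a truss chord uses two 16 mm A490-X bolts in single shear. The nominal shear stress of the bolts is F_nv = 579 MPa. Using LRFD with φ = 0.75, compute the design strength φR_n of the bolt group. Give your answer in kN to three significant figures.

A_b = π × 16² / 4 = 201.1 mm².
R_n = F_nv · A_b · n · n_s = 579 × 201.1 × 2 × 1 / 1000 = 232.8 kN.
Design strength φR_n = 0.75 × 232.8 = 175 kN.

175 kN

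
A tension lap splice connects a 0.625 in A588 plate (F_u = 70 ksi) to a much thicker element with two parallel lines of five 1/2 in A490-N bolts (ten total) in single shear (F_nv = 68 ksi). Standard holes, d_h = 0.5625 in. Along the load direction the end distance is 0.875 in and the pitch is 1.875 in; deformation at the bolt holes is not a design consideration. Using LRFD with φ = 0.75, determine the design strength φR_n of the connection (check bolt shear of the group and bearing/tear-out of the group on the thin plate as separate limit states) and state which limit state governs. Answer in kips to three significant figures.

Bolt shear: A_b = π·0.5²/4 = 0.1963 in²; R_n = 68 × 0.1963 × 10 × 1 = 133.5 kips → 0.75 × 133.5 = 100 kips.
Bearing (1.5 l_c t F_u ≤ 3.0 d t F_u): upper limit = 3.0·0.5·0.625·70 = 65.62 kips.
  Edge l_c = 0.875 − 0.5625/2 = 0.5938 → r_n = 38.96 kips; interior l_c = 1.875 − 0.5625 = 1.312 → r_n = 65.62 kips.
  R_n,bearing = 2·38.96 + 8·65.62 = 602.9 kips → 0.75 × 602.9 = 452 kips.
Bolt shear governs: 100 kips.

100 kips (bolt shear governs)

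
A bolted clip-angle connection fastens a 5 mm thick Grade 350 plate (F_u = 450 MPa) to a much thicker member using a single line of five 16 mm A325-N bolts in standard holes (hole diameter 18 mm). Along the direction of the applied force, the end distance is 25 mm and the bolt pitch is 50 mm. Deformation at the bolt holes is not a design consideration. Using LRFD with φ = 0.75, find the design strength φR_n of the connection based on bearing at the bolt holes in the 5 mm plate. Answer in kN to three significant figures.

364 kN

Per bolt r_n = 1.5 l_c t F_u ≤ 3.0 d t F_u; upper limit = 3.0 × 16 × 5 × 450 / 1000 = 108 kN.
Edge bolt: l_c = 25 − 18/2 = 16 mm → 1.5 × 16 × 5 × 450 / 1000 = 54 → r_n = 54 kN.
Interior bolts: l_c = 50 − 18 = 32 mm → 1.5 × 32 × 5 × 450 / 1000 = 108 → r_n = 108 kN.
R_n = 1 × 54 + 4 × 108 = 486 kN.
Design strength φR_n = 0.75 × 486 = 364 kN.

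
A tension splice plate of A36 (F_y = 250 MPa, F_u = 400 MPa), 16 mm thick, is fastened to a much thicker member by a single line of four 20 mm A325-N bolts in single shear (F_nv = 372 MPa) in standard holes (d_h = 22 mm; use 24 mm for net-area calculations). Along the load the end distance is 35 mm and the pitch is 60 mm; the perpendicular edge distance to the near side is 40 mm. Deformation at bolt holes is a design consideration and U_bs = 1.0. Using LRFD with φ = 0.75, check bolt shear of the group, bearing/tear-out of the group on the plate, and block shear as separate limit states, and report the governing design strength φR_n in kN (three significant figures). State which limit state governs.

Bolt shear: A_b = π·20²/4 = 314.2 mm²; R_n = 372 × 314.2 × 4 × 1 / 1000 = 467.5 kN → 0.75 × 467.5 = 351 kN.
Bearing: edge l_c = 24, r_n = 184.3 kN; interior l_c = 38, r_n = 291.8 kN; R_n = 184.3 + 3·291.8 = 1060 kN → 795 kN.
Block shear: A_gv = 3440, A_nv = 2096, A_nt = 448 mm²; R_n = min(0.6F_uA_nv, 0.6F_yA_gv) + U_bs·F_u·A_nt = 682.2 kN → 512 kN.
Bolt shear governs: 351 kN.

351 kN (bolt shear governs)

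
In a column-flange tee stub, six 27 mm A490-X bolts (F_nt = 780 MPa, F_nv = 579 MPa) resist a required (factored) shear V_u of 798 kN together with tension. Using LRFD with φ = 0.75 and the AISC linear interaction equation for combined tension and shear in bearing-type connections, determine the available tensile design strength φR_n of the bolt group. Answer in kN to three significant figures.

1540 kN

A_b = π·27²/4 = 572.6 mm²; f_rv = 798 × 1000 / (6 × 572.6) = 232.3 MPa.
F'_nt = 1.3 F_nt − (F_nt / φF_nv) f_rv = 1.3·780 − (780/(0.75·579))·232.3 = 596.8 MPa, capped at F_nt → F'_nt = 596.8 MPa.
R_n = F'_nt · A_b · n = 596.8 × 572.6 × 6 / 1000 = 2050 kN.
Design strength φR_n = 0.75 × 2050 = 1540 kN.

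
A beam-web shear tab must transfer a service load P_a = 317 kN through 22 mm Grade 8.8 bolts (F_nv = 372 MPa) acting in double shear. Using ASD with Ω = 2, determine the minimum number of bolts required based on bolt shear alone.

3 bolts

A_b = π·22²/4 = 380.1 mm².
Per-bolt allowable strength R_n/Ω = 372 × 380.1 × 2 / 1000 / 2 = 141.4 kN.
n ≥ 317 / 141.4 = 2.242 → use 3 bolts.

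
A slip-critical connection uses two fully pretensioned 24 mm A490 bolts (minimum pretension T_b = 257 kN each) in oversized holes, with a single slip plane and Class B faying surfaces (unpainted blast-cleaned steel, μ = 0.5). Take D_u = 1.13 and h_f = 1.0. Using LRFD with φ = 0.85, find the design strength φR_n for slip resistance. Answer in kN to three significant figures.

R_n = μ · D_u · h_f · T_b · n_s · n_b = 0.5 × 1.13 × 1.0 × 257 × 1 × 2 = 290.4 kN.
Design strength φR_n = 0.85 × 290.4 = 247 kN.

247 kN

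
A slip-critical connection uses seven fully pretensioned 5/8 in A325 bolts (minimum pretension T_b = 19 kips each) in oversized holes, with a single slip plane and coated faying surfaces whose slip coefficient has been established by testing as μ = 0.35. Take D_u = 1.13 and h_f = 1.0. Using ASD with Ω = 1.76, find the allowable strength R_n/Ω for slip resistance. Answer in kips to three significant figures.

R_n = μ · D_u · h_f · T_b · n_s · n_b = 0.35 × 1.13 × 1.0 × 19 × 1 × 7 = 52.6 kips.
Allowable strength R_n/Ω = 52.6 / 1.76 = 29.9 kips.

29.9 kips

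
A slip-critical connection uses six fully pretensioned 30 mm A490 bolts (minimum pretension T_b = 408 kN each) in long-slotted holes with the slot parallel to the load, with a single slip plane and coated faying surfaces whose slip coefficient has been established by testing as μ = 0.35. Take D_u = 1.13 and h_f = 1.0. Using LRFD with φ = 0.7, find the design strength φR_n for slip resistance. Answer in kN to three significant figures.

678 kN

R_n = μ · D_u · h_f · T_b · n_s · n_b = 0.35 × 1.13 × 1.0 × 408 × 1 × 6 = 968.2 kN.
Design strength φR_n = 0.7 × 968.2 = 678 kN.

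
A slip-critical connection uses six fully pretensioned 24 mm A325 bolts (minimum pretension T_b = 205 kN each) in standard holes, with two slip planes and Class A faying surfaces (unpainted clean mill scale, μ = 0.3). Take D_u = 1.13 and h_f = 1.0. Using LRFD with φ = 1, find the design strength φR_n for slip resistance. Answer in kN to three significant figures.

834 kN

R_n = μ · D_u · h_f · T_b · n_s · n_b = 0.3 × 1.13 × 1.0 × 205 × 2 × 6 = 833.9 kN.
Design strength φR_n = 1 × 833.9 = 834 kN.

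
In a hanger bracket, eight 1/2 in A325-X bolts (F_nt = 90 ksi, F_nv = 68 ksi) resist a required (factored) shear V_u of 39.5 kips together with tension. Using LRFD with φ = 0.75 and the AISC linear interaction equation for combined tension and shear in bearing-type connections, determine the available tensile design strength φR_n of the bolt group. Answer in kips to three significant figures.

A_b = π·0.5²/4 = 0.1963 in²; f_rv = 39.5 / (8 × 0.1963) = 25.15 ksi.
F'_nt = 1.3 F_nt − (F_nt / φF_nv) f_rv = 1.3·90 − (90/(0.75·68))·25.15 = 72.62 ksi, capped at F_nt → F'_nt = 72.62 ksi.
R_n = F'_nt · A_b · n = 72.62 × 0.1963 × 8 = 114.1 kips.
Design strength φR_n = 0.75 × 114.1 = 85.6 kips.

85.6 kips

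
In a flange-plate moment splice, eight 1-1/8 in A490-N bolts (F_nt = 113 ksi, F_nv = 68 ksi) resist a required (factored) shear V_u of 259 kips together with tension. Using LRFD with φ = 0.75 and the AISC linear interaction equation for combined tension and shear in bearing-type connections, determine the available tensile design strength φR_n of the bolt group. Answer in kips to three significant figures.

446 kips

A_b = π·1.125²/4 = 0.994 in²; f_rv = 259 / (8 × 0.994) = 32.57 ksi.
F'_nt = 1.3 F_nt − (F_nt / φF_nv) f_rv = 1.3·113 − (113/(0.75·68))·32.57 = 74.74 ksi, capped at F_nt → F'_nt = 74.74 ksi.
R_n = F'_nt · A_b · n = 74.74 × 0.994 × 8 = 594.3 kips.
Design strength φR_n = 0.75 × 594.3 = 446 kips.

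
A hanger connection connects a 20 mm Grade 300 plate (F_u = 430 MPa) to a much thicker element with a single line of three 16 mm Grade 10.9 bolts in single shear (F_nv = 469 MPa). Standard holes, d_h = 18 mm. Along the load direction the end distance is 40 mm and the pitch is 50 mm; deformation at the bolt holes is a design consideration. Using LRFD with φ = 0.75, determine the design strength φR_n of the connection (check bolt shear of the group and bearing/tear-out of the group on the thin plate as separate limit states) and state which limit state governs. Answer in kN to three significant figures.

212 kN (bolt shear governs)

Bolt shear: A_b = π·16²/4 = 201.1 mm²; R_n = 469 × 201.1 × 3 × 1 / 1000 = 282.9 kN → 0.75 × 282.9 = 212 kN.
Bearing (1.2 l_c t F_u ≤ 2.4 d t F_u): upper limit = 2.4·16·20·430 / 1000 = 330.2 kN.
  Edge l_c = 40 − 18/2 = 31 → r_n = 319.9 kN; interior l_c = 50 − 18 = 32 → r_n = 330.2 kN.
  R_n,bearing = 1·319.9 + 2·330.2 = 980.4 kN → 0.75 × 980.4 = 735 kN.
Bolt shear governs: 212 kN.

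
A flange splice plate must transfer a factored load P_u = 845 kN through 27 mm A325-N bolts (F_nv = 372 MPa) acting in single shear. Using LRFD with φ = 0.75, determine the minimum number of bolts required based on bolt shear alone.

A_b = π·27²/4 = 572.6 mm².
Per-bolt design strength φR_n = 0.75 × 372 × 572.6 × 1 / 1000 = 159.7 kN.
n ≥ 845 / 159.7 = 5.29 → use 6 bolts.

6 bolts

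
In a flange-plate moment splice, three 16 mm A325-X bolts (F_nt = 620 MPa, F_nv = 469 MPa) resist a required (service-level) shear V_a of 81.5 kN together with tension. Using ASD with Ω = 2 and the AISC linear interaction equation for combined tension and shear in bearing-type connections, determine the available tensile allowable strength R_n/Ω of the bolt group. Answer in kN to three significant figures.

135 kN

A_b = π·16²/4 = 201.1 mm²; f_rv = 81.5 × 1000 / (3 × 201.1) = 135.1 MPa.
F'_nt = 1.3 F_nt − (Ω F_nt / F_nv) f_rv = 1.3·620 − (2·620/469)·135.1 = 448.8 MPa, capped at F_nt → F'_nt = 448.8 MPa.
R_n = F'_nt · A_b · n = 448.8 × 201.1 × 3 / 1000 = 270.7 kN.
Allowable strength R_n/Ω = 270.7 / 2 = 135 kN.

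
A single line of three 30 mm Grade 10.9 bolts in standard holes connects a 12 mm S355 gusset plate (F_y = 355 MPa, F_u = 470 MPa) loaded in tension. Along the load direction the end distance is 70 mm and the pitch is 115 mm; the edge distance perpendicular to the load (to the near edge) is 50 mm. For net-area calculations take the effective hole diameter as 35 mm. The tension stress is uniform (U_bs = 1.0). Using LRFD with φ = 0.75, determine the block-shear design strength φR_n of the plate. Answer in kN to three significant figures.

677 kN

Shear plane L_v = 70 + 2·115 = 300 mm; A_gv = 300 × 12 = 3600 mm².
A_nv = (300 − 2.5·35) × 12 = 2550 mm².
A_nt = (50 − 0.5·35) × 12 = 390 mm².
0.6 F_u A_nv = 719.1 kN; 0.6 F_y A_gv = 766.8 kN → shear rupture governs the shear term.
R_n = 719.1 + 1.0 × 470 × 390 / 1000 = 902.4 kN.
Design strength φR_n = 0.75 × 902.4 = 677 kN.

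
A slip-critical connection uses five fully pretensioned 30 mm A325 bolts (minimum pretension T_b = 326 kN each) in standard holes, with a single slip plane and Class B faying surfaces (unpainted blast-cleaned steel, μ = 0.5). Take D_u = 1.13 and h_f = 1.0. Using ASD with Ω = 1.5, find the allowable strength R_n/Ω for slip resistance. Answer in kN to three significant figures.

614 kN

R_n = μ · D_u · h_f · T_b · n_s · n_b = 0.5 × 1.13 × 1.0 × 326 × 1 × 5 = 920.9 kN.
Allowable strength R_n/Ω = 920.9 / 1.5 = 614 kN.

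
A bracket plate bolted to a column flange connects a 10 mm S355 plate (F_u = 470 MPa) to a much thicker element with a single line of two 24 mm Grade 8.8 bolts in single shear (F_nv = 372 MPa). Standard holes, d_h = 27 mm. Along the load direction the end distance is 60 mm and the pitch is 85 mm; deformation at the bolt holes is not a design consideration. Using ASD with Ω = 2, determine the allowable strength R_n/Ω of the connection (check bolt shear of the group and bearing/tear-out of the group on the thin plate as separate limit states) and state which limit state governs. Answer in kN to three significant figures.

168 kN (bolt shear governs)

Bolt shear: A_b = π·24²/4 = 452.4 mm²; R_n = 372 × 452.4 × 2 × 1 / 1000 = 336.6 kN → 336.6 / 2 = 168 kN.
Bearing (1.5 l_c t F_u ≤ 3.0 d t F_u): upper limit = 3.0·24·10·470 / 1000 = 338.4 kN.
  Edge l_c = 60 − 27/2 = 46.5 → r_n = 327.8 kN; interior l_c = 85 − 27 = 58 → r_n = 338.4 kN.
  R_n,bearing = 1·327.8 + 1·338.4 = 666.2 kN → 666.2 / 2 = 333 kN.
Bolt shear governs: 168 kN.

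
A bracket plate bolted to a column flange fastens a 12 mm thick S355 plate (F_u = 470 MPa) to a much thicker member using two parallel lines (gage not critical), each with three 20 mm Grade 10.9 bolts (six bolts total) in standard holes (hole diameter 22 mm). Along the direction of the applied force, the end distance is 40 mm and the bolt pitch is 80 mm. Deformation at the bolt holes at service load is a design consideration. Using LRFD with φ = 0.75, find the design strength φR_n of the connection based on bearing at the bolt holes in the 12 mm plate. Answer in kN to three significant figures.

1110 kN

Per bolt r_n = 1.2 l_c t F_u ≤ 2.4 d t F_u; upper limit = 2.4 × 20 × 12 × 470 / 1000 = 270.7 kN.
Edge bolt: l_c = 40 − 22/2 = 29 mm → 1.2 × 29 × 12 × 470 / 1000 = 196.3 → r_n = 196.3 kN.
Interior bolts: l_c = 80 − 22 = 58 mm → 1.2 × 58 × 12 × 470 / 1000 = 392.5 → r_n = 270.7 kN.
R_n = 2 × 196.3 + 4 × 270.7 = 1475 kN.
Design strength φR_n = 0.75 × 1475 = 1110 kN.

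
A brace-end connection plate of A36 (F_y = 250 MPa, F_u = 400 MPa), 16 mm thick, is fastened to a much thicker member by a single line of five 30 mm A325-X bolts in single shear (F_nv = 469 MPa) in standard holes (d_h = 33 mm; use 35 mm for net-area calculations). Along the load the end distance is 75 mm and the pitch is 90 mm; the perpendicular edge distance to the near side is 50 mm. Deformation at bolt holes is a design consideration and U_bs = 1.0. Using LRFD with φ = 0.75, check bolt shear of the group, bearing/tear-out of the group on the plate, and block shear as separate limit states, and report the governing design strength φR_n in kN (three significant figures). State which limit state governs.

Bolt shear: A_b = π·30²/4 = 706.9 mm²; R_n = 469 × 706.9 × 5 × 1 / 1000 = 1658 kN → 0.75 × 1658 = 1240 kN.
Bearing: edge l_c = 58.5, r_n = 449.3 kN; interior l_c = 57, r_n = 437.8 kN; R_n = 449.3 + 4·437.8 = 2200 kN → 1650 kN.
Block shear: A_gv = 6960, A_nv = 4440, A_nt = 520 mm²; R_n = min(0.6F_uA_nv, 0.6F_yA_gv) + U_bs·F_u·A_nt = 1252 kN → 939 kN.
Block shear governs: 939 kN.

939 kN (block shear governs)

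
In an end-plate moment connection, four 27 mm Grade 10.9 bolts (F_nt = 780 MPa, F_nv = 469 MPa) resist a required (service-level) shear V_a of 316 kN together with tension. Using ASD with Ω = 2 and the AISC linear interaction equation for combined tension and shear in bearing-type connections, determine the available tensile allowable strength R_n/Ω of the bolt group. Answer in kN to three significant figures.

A_b = π·27²/4 = 572.6 mm²; f_rv = 316 × 1000 / (4 × 572.6) = 138 MPa.
F'_nt = 1.3 F_nt − (Ω F_nt / F_nv) f_rv = 1.3·780 − (2·780/469)·138 = 555.1 MPa, capped at F_nt → F'_nt = 555.1 MPa.
R_n = F'_nt · A_b · n = 555.1 × 572.6 × 4 / 1000 = 1271 kN.
Allowable strength R_n/Ω = 1271 / 2 = 636 kN.

636 kN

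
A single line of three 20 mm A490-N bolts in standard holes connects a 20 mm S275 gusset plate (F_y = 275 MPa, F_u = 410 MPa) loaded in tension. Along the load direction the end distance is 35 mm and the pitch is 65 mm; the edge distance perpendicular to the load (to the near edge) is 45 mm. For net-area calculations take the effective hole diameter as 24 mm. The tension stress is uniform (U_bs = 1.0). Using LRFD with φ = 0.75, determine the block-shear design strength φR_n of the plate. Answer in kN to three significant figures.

Shear plane L_v = 35 + 2·65 = 165 mm; A_gv = 165 × 20 = 3300 mm².
A_nv = (165 − 2.5·24) × 20 = 2100 mm².
A_nt = (45 − 0.5·24) × 20 = 660 mm².
0.6 F_u A_nv = 516.6 kN; 0.6 F_y A_gv = 544.5 kN → shear rupture governs the shear term.
R_n = 516.6 + 1.0 × 410 × 660 / 1000 = 787.2 kN.
Design strength φR_n = 0.75 × 787.2 = 590 kN.

590 kN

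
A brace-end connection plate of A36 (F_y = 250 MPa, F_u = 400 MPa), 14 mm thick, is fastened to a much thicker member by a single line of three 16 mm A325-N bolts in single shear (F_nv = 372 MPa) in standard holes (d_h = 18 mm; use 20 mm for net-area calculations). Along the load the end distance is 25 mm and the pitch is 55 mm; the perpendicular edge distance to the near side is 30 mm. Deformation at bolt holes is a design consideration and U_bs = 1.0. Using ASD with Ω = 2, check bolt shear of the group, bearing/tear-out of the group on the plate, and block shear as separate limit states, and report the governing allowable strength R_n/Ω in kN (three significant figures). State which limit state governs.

Bolt shear: A_b = π·16²/4 = 201.1 mm²; R_n = 372 × 201.1 × 3 × 1 / 1000 = 224.4 kN → 224.4 / 2 = 112 kN.
Bearing: edge l_c = 16, r_n = 107.5 kN; interior l_c = 37, r_n = 215 kN; R_n = 107.5 + 2·215 = 537.6 kN → 269 kN.
Block shear: A_gv = 1890, A_nv = 1190, A_nt = 280 mm²; R_n = min(0.6F_uA_nv, 0.6F_yA_gv) + U_bs·F_u·A_nt = 395.5 kN → 198 kN.
Bolt shear governs: 112 kN.

112 kN (bolt shear governs)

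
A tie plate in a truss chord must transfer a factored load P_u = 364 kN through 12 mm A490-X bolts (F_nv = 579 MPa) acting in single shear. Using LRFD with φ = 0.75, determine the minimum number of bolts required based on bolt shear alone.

8 bolts

A_b = π·12²/4 = 113.1 mm².
Per-bolt design strength φR_n = 0.75 × 579 × 113.1 × 1 / 1000 = 49.11 kN.
n ≥ 364 / 49.11 = 7.412 → use 8 bolts.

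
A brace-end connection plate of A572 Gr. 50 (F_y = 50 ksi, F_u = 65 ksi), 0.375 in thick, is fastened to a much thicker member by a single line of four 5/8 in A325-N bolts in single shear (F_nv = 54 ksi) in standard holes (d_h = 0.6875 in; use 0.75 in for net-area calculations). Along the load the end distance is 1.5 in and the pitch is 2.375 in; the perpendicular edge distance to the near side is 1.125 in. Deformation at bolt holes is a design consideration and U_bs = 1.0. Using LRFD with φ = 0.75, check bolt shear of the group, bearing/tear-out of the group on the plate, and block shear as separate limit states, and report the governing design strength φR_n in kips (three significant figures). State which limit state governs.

Bolt shear: A_b = π·0.625²/4 = 0.3068 in²; R_n = 54 × 0.3068 × 4 × 1 = 66.27 kips → 0.75 × 66.27 = 49.7 kips.
Bearing: edge l_c = 1.156, r_n = 33.82 kips; interior l_c = 1.688, r_n = 36.56 kips; R_n = 33.82 + 3·36.56 = 143.5 kips → 108 kips.
Block shear: A_gv = 3.234, A_nv = 2.25, A_nt = 0.2812 in²; R_n = min(0.6F_uA_nv, 0.6F_yA_gv) + U_bs·F_u·A_nt = 106 kips → 79.5 kips.
Bolt shear governs: 49.7 kips.

49.7 kips (bolt shear governs)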